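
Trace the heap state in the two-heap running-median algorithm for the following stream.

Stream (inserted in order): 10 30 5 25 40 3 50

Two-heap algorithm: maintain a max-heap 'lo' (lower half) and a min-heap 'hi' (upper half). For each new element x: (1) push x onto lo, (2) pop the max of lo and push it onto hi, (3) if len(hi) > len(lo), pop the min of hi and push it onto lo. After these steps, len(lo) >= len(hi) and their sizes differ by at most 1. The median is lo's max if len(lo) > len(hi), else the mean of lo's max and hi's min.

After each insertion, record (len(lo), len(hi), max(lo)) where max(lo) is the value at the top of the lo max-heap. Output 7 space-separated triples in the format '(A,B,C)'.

Answer: (1,0,10) (1,1,10) (2,1,10) (2,2,10) (3,2,25) (3,3,10) (4,3,25)

Derivation:
Step 1: insert 10 -> lo=[10] hi=[] -> (len(lo)=1, len(hi)=0, max(lo)=10)
Step 2: insert 30 -> lo=[10] hi=[30] -> (len(lo)=1, len(hi)=1, max(lo)=10)
Step 3: insert 5 -> lo=[5, 10] hi=[30] -> (len(lo)=2, len(hi)=1, max(lo)=10)
Step 4: insert 25 -> lo=[5, 10] hi=[25, 30] -> (len(lo)=2, len(hi)=2, max(lo)=10)
Step 5: insert 40 -> lo=[5, 10, 25] hi=[30, 40] -> (len(lo)=3, len(hi)=2, max(lo)=25)
Step 6: insert 3 -> lo=[3, 5, 10] hi=[25, 30, 40] -> (len(lo)=3, len(hi)=3, max(lo)=10)
Step 7: insert 50 -> lo=[3, 5, 10, 25] hi=[30, 40, 50] -> (len(lo)=4, len(hi)=3, max(lo)=25)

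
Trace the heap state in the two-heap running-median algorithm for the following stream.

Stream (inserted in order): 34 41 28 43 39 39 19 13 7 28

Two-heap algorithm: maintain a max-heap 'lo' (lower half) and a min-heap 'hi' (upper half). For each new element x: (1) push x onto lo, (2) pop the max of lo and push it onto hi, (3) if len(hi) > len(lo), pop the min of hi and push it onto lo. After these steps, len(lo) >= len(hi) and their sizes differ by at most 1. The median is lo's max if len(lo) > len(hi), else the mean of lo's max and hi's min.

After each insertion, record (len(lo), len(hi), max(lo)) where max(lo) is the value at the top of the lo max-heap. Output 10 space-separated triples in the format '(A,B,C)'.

Answer: (1,0,34) (1,1,34) (2,1,34) (2,2,34) (3,2,39) (3,3,39) (4,3,39) (4,4,34) (5,4,34) (5,5,28)

Derivation:
Step 1: insert 34 -> lo=[34] hi=[] -> (len(lo)=1, len(hi)=0, max(lo)=34)
Step 2: insert 41 -> lo=[34] hi=[41] -> (len(lo)=1, len(hi)=1, max(lo)=34)
Step 3: insert 28 -> lo=[28, 34] hi=[41] -> (len(lo)=2, len(hi)=1, max(lo)=34)
Step 4: insert 43 -> lo=[28, 34] hi=[41, 43] -> (len(lo)=2, len(hi)=2, max(lo)=34)
Step 5: insert 39 -> lo=[28, 34, 39] hi=[41, 43] -> (len(lo)=3, len(hi)=2, max(lo)=39)
Step 6: insert 39 -> lo=[28, 34, 39] hi=[39, 41, 43] -> (len(lo)=3, len(hi)=3, max(lo)=39)
Step 7: insert 19 -> lo=[19, 28, 34, 39] hi=[39, 41, 43] -> (len(lo)=4, len(hi)=3, max(lo)=39)
Step 8: insert 13 -> lo=[13, 19, 28, 34] hi=[39, 39, 41, 43] -> (len(lo)=4, len(hi)=4, max(lo)=34)
Step 9: insert 7 -> lo=[7, 13, 19, 28, 34] hi=[39, 39, 41, 43] -> (len(lo)=5, len(hi)=4, max(lo)=34)
Step 10: insert 28 -> lo=[7, 13, 19, 28, 28] hi=[34, 39, 39, 41, 43] -> (len(lo)=5, len(hi)=5, max(lo)=28)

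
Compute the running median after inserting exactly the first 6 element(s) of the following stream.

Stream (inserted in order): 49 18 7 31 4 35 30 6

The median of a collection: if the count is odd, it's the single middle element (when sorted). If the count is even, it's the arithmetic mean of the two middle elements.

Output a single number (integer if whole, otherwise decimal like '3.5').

Step 1: insert 49 -> lo=[49] (size 1, max 49) hi=[] (size 0) -> median=49
Step 2: insert 18 -> lo=[18] (size 1, max 18) hi=[49] (size 1, min 49) -> median=33.5
Step 3: insert 7 -> lo=[7, 18] (size 2, max 18) hi=[49] (size 1, min 49) -> median=18
Step 4: insert 31 -> lo=[7, 18] (size 2, max 18) hi=[31, 49] (size 2, min 31) -> median=24.5
Step 5: insert 4 -> lo=[4, 7, 18] (size 3, max 18) hi=[31, 49] (size 2, min 31) -> median=18
Step 6: insert 35 -> lo=[4, 7, 18] (size 3, max 18) hi=[31, 35, 49] (size 3, min 31) -> median=24.5

Answer: 24.5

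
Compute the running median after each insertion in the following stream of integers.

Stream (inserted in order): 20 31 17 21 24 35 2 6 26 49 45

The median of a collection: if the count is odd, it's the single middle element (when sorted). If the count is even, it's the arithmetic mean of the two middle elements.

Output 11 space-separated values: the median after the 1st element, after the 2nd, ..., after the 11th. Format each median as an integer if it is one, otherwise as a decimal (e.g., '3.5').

Step 1: insert 20 -> lo=[20] (size 1, max 20) hi=[] (size 0) -> median=20
Step 2: insert 31 -> lo=[20] (size 1, max 20) hi=[31] (size 1, min 31) -> median=25.5
Step 3: insert 17 -> lo=[17, 20] (size 2, max 20) hi=[31] (size 1, min 31) -> median=20
Step 4: insert 21 -> lo=[17, 20] (size 2, max 20) hi=[21, 31] (size 2, min 21) -> median=20.5
Step 5: insert 24 -> lo=[17, 20, 21] (size 3, max 21) hi=[24, 31] (size 2, min 24) -> median=21
Step 6: insert 35 -> lo=[17, 20, 21] (size 3, max 21) hi=[24, 31, 35] (size 3, min 24) -> median=22.5
Step 7: insert 2 -> lo=[2, 17, 20, 21] (size 4, max 21) hi=[24, 31, 35] (size 3, min 24) -> median=21
Step 8: insert 6 -> lo=[2, 6, 17, 20] (size 4, max 20) hi=[21, 24, 31, 35] (size 4, min 21) -> median=20.5
Step 9: insert 26 -> lo=[2, 6, 17, 20, 21] (size 5, max 21) hi=[24, 26, 31, 35] (size 4, min 24) -> median=21
Step 10: insert 49 -> lo=[2, 6, 17, 20, 21] (size 5, max 21) hi=[24, 26, 31, 35, 49] (size 5, min 24) -> median=22.5
Step 11: insert 45 -> lo=[2, 6, 17, 20, 21, 24] (size 6, max 24) hi=[26, 31, 35, 45, 49] (size 5, min 26) -> median=24

Answer: 20 25.5 20 20.5 21 22.5 21 20.5 21 22.5 24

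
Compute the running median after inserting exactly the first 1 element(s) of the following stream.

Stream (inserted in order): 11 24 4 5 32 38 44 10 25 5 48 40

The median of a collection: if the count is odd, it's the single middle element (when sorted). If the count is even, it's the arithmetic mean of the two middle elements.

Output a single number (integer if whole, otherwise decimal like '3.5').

Step 1: insert 11 -> lo=[11] (size 1, max 11) hi=[] (size 0) -> median=11

Answer: 11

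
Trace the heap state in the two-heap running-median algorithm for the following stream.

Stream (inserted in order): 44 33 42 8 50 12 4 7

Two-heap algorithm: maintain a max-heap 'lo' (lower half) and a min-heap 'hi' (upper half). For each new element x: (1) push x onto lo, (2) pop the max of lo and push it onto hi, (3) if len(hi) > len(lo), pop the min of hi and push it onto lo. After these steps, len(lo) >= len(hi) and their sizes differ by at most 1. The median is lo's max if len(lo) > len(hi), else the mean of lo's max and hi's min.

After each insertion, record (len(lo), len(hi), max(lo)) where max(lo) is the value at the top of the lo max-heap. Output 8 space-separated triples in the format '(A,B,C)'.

Answer: (1,0,44) (1,1,33) (2,1,42) (2,2,33) (3,2,42) (3,3,33) (4,3,33) (4,4,12)

Derivation:
Step 1: insert 44 -> lo=[44] hi=[] -> (len(lo)=1, len(hi)=0, max(lo)=44)
Step 2: insert 33 -> lo=[33] hi=[44] -> (len(lo)=1, len(hi)=1, max(lo)=33)
Step 3: insert 42 -> lo=[33, 42] hi=[44] -> (len(lo)=2, len(hi)=1, max(lo)=42)
Step 4: insert 8 -> lo=[8, 33] hi=[42, 44] -> (len(lo)=2, len(hi)=2, max(lo)=33)
Step 5: insert 50 -> lo=[8, 33, 42] hi=[44, 50] -> (len(lo)=3, len(hi)=2, max(lo)=42)
Step 6: insert 12 -> lo=[8, 12, 33] hi=[42, 44, 50] -> (len(lo)=3, len(hi)=3, max(lo)=33)
Step 7: insert 4 -> lo=[4, 8, 12, 33] hi=[42, 44, 50] -> (len(lo)=4, len(hi)=3, max(lo)=33)
Step 8: insert 7 -> lo=[4, 7, 8, 12] hi=[33, 42, 44, 50] -> (len(lo)=4, len(hi)=4, max(lo)=12)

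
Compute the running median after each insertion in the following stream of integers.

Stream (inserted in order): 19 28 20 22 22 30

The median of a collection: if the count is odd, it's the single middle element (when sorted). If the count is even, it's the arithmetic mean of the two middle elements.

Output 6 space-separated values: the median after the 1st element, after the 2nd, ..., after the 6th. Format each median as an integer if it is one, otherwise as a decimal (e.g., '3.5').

Answer: 19 23.5 20 21 22 22

Derivation:
Step 1: insert 19 -> lo=[19] (size 1, max 19) hi=[] (size 0) -> median=19
Step 2: insert 28 -> lo=[19] (size 1, max 19) hi=[28] (size 1, min 28) -> median=23.5
Step 3: insert 20 -> lo=[19, 20] (size 2, max 20) hi=[28] (size 1, min 28) -> median=20
Step 4: insert 22 -> lo=[19, 20] (size 2, max 20) hi=[22, 28] (size 2, min 22) -> median=21
Step 5: insert 22 -> lo=[19, 20, 22] (size 3, max 22) hi=[22, 28] (size 2, min 22) -> median=22
Step 6: insert 30 -> lo=[19, 20, 22] (size 3, max 22) hi=[22, 28, 30] (size 3, min 22) -> median=22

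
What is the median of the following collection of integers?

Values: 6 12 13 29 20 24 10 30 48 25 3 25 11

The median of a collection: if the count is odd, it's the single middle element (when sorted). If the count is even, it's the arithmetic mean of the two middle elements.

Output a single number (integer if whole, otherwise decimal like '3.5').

Answer: 20

Derivation:
Step 1: insert 6 -> lo=[6] (size 1, max 6) hi=[] (size 0) -> median=6
Step 2: insert 12 -> lo=[6] (size 1, max 6) hi=[12] (size 1, min 12) -> median=9
Step 3: insert 13 -> lo=[6, 12] (size 2, max 12) hi=[13] (size 1, min 13) -> median=12
Step 4: insert 29 -> lo=[6, 12] (size 2, max 12) hi=[13, 29] (size 2, min 13) -> median=12.5
Step 5: insert 20 -> lo=[6, 12, 13] (size 3, max 13) hi=[20, 29] (size 2, min 20) -> median=13
Step 6: insert 24 -> lo=[6, 12, 13] (size 3, max 13) hi=[20, 24, 29] (size 3, min 20) -> median=16.5
Step 7: insert 10 -> lo=[6, 10, 12, 13] (size 4, max 13) hi=[20, 24, 29] (size 3, min 20) -> median=13
Step 8: insert 30 -> lo=[6, 10, 12, 13] (size 4, max 13) hi=[20, 24, 29, 30] (size 4, min 20) -> median=16.5
Step 9: insert 48 -> lo=[6, 10, 12, 13, 20] (size 5, max 20) hi=[24, 29, 30, 48] (size 4, min 24) -> median=20
Step 10: insert 25 -> lo=[6, 10, 12, 13, 20] (size 5, max 20) hi=[24, 25, 29, 30, 48] (size 5, min 24) -> median=22
Step 11: insert 3 -> lo=[3, 6, 10, 12, 13, 20] (size 6, max 20) hi=[24, 25, 29, 30, 48] (size 5, min 24) -> median=20
Step 12: insert 25 -> lo=[3, 6, 10, 12, 13, 20] (size 6, max 20) hi=[24, 25, 25, 29, 30, 48] (size 6, min 24) -> median=22
Step 13: insert 11 -> lo=[3, 6, 10, 11, 12, 13, 20] (size 7, max 20) hi=[24, 25, 25, 29, 30, 48] (size 6, min 24) -> median=20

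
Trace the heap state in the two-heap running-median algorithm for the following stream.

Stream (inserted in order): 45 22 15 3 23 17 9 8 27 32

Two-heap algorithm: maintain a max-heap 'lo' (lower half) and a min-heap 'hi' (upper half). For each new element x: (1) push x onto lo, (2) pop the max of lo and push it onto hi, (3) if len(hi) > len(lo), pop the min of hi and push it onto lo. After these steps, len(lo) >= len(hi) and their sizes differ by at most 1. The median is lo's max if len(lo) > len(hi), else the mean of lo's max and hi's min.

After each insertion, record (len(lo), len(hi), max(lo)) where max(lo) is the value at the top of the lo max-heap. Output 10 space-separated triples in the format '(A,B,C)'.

Step 1: insert 45 -> lo=[45] hi=[] -> (len(lo)=1, len(hi)=0, max(lo)=45)
Step 2: insert 22 -> lo=[22] hi=[45] -> (len(lo)=1, len(hi)=1, max(lo)=22)
Step 3: insert 15 -> lo=[15, 22] hi=[45] -> (len(lo)=2, len(hi)=1, max(lo)=22)
Step 4: insert 3 -> lo=[3, 15] hi=[22, 45] -> (len(lo)=2, len(hi)=2, max(lo)=15)
Step 5: insert 23 -> lo=[3, 15, 22] hi=[23, 45] -> (len(lo)=3, len(hi)=2, max(lo)=22)
Step 6: insert 17 -> lo=[3, 15, 17] hi=[22, 23, 45] -> (len(lo)=3, len(hi)=3, max(lo)=17)
Step 7: insert 9 -> lo=[3, 9, 15, 17] hi=[22, 23, 45] -> (len(lo)=4, len(hi)=3, max(lo)=17)
Step 8: insert 8 -> lo=[3, 8, 9, 15] hi=[17, 22, 23, 45] -> (len(lo)=4, len(hi)=4, max(lo)=15)
Step 9: insert 27 -> lo=[3, 8, 9, 15, 17] hi=[22, 23, 27, 45] -> (len(lo)=5, len(hi)=4, max(lo)=17)
Step 10: insert 32 -> lo=[3, 8, 9, 15, 17] hi=[22, 23, 27, 32, 45] -> (len(lo)=5, len(hi)=5, max(lo)=17)

Answer: (1,0,45) (1,1,22) (2,1,22) (2,2,15) (3,2,22) (3,3,17) (4,3,17) (4,4,15) (5,4,17) (5,5,17)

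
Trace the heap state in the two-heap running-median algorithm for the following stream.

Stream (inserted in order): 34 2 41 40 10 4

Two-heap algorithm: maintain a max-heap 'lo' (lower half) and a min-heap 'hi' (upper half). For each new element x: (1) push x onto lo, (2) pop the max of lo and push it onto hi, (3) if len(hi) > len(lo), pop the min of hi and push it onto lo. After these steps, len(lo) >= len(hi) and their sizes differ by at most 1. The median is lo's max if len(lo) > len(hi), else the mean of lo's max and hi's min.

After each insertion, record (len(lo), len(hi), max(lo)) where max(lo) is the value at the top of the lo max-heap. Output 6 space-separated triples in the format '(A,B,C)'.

Step 1: insert 34 -> lo=[34] hi=[] -> (len(lo)=1, len(hi)=0, max(lo)=34)
Step 2: insert 2 -> lo=[2] hi=[34] -> (len(lo)=1, len(hi)=1, max(lo)=2)
Step 3: insert 41 -> lo=[2, 34] hi=[41] -> (len(lo)=2, len(hi)=1, max(lo)=34)
Step 4: insert 40 -> lo=[2, 34] hi=[40, 41] -> (len(lo)=2, len(hi)=2, max(lo)=34)
Step 5: insert 10 -> lo=[2, 10, 34] hi=[40, 41] -> (len(lo)=3, len(hi)=2, max(lo)=34)
Step 6: insert 4 -> lo=[2, 4, 10] hi=[34, 40, 41] -> (len(lo)=3, len(hi)=3, max(lo)=10)

Answer: (1,0,34) (1,1,2) (2,1,34) (2,2,34) (3,2,34) (3,3,10)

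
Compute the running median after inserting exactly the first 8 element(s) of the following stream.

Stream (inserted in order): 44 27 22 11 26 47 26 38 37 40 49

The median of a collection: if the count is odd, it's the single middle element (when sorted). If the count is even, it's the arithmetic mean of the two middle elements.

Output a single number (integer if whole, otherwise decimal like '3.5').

Answer: 26.5

Derivation:
Step 1: insert 44 -> lo=[44] (size 1, max 44) hi=[] (size 0) -> median=44
Step 2: insert 27 -> lo=[27] (size 1, max 27) hi=[44] (size 1, min 44) -> median=35.5
Step 3: insert 22 -> lo=[22, 27] (size 2, max 27) hi=[44] (size 1, min 44) -> median=27
Step 4: insert 11 -> lo=[11, 22] (size 2, max 22) hi=[27, 44] (size 2, min 27) -> median=24.5
Step 5: insert 26 -> lo=[11, 22, 26] (size 3, max 26) hi=[27, 44] (size 2, min 27) -> median=26
Step 6: insert 47 -> lo=[11, 22, 26] (size 3, max 26) hi=[27, 44, 47] (size 3, min 27) -> median=26.5
Step 7: insert 26 -> lo=[11, 22, 26, 26] (size 4, max 26) hi=[27, 44, 47] (size 3, min 27) -> median=26
Step 8: insert 38 -> lo=[11, 22, 26, 26] (size 4, max 26) hi=[27, 38, 44, 47] (size 4, min 27) -> median=26.5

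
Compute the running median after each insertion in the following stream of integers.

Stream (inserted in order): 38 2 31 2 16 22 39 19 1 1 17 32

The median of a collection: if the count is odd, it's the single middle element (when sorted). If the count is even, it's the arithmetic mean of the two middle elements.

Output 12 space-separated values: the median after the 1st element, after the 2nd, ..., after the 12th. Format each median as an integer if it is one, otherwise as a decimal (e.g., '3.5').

Step 1: insert 38 -> lo=[38] (size 1, max 38) hi=[] (size 0) -> median=38
Step 2: insert 2 -> lo=[2] (size 1, max 2) hi=[38] (size 1, min 38) -> median=20
Step 3: insert 31 -> lo=[2, 31] (size 2, max 31) hi=[38] (size 1, min 38) -> median=31
Step 4: insert 2 -> lo=[2, 2] (size 2, max 2) hi=[31, 38] (size 2, min 31) -> median=16.5
Step 5: insert 16 -> lo=[2, 2, 16] (size 3, max 16) hi=[31, 38] (size 2, min 31) -> median=16
Step 6: insert 22 -> lo=[2, 2, 16] (size 3, max 16) hi=[22, 31, 38] (size 3, min 22) -> median=19
Step 7: insert 39 -> lo=[2, 2, 16, 22] (size 4, max 22) hi=[31, 38, 39] (size 3, min 31) -> median=22
Step 8: insert 19 -> lo=[2, 2, 16, 19] (size 4, max 19) hi=[22, 31, 38, 39] (size 4, min 22) -> median=20.5
Step 9: insert 1 -> lo=[1, 2, 2, 16, 19] (size 5, max 19) hi=[22, 31, 38, 39] (size 4, min 22) -> median=19
Step 10: insert 1 -> lo=[1, 1, 2, 2, 16] (size 5, max 16) hi=[19, 22, 31, 38, 39] (size 5, min 19) -> median=17.5
Step 11: insert 17 -> lo=[1, 1, 2, 2, 16, 17] (size 6, max 17) hi=[19, 22, 31, 38, 39] (size 5, min 19) -> median=17
Step 12: insert 32 -> lo=[1, 1, 2, 2, 16, 17] (size 6, max 17) hi=[19, 22, 31, 32, 38, 39] (size 6, min 19) -> median=18

Answer: 38 20 31 16.5 16 19 22 20.5 19 17.5 17 18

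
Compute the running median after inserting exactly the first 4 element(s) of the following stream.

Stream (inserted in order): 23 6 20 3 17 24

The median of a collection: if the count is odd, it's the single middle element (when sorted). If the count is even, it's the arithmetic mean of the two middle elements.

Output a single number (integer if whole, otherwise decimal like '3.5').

Answer: 13

Derivation:
Step 1: insert 23 -> lo=[23] (size 1, max 23) hi=[] (size 0) -> median=23
Step 2: insert 6 -> lo=[6] (size 1, max 6) hi=[23] (size 1, min 23) -> median=14.5
Step 3: insert 20 -> lo=[6, 20] (size 2, max 20) hi=[23] (size 1, min 23) -> median=20
Step 4: insert 3 -> lo=[3, 6] (size 2, max 6) hi=[20, 23] (size 2, min 20) -> median=13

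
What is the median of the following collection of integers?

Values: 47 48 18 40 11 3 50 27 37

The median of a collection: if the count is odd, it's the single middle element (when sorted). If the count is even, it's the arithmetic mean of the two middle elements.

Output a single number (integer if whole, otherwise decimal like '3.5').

Step 1: insert 47 -> lo=[47] (size 1, max 47) hi=[] (size 0) -> median=47
Step 2: insert 48 -> lo=[47] (size 1, max 47) hi=[48] (size 1, min 48) -> median=47.5
Step 3: insert 18 -> lo=[18, 47] (size 2, max 47) hi=[48] (size 1, min 48) -> median=47
Step 4: insert 40 -> lo=[18, 40] (size 2, max 40) hi=[47, 48] (size 2, min 47) -> median=43.5
Step 5: insert 11 -> lo=[11, 18, 40] (size 3, max 40) hi=[47, 48] (size 2, min 47) -> median=40
Step 6: insert 3 -> lo=[3, 11, 18] (size 3, max 18) hi=[40, 47, 48] (size 3, min 40) -> median=29
Step 7: insert 50 -> lo=[3, 11, 18, 40] (size 4, max 40) hi=[47, 48, 50] (size 3, min 47) -> median=40
Step 8: insert 27 -> lo=[3, 11, 18, 27] (size 4, max 27) hi=[40, 47, 48, 50] (size 4, min 40) -> median=33.5
Step 9: insert 37 -> lo=[3, 11, 18, 27, 37] (size 5, max 37) hi=[40, 47, 48, 50] (size 4, min 40) -> median=37

Answer: 37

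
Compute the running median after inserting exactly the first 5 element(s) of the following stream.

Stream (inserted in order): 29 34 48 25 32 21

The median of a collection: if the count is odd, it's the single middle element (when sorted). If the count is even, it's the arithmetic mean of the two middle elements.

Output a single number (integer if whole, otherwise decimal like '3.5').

Answer: 32

Derivation:
Step 1: insert 29 -> lo=[29] (size 1, max 29) hi=[] (size 0) -> median=29
Step 2: insert 34 -> lo=[29] (size 1, max 29) hi=[34] (size 1, min 34) -> median=31.5
Step 3: insert 48 -> lo=[29, 34] (size 2, max 34) hi=[48] (size 1, min 48) -> median=34
Step 4: insert 25 -> lo=[25, 29] (size 2, max 29) hi=[34, 48] (size 2, min 34) -> median=31.5
Step 5: insert 32 -> lo=[25, 29, 32] (size 3, max 32) hi=[34, 48] (size 2, min 34) -> median=32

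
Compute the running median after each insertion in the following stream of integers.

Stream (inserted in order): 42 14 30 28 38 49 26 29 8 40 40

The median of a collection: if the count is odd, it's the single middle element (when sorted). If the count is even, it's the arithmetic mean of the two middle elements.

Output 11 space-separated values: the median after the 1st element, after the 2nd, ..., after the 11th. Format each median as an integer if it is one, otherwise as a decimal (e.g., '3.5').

Answer: 42 28 30 29 30 34 30 29.5 29 29.5 30

Derivation:
Step 1: insert 42 -> lo=[42] (size 1, max 42) hi=[] (size 0) -> median=42
Step 2: insert 14 -> lo=[14] (size 1, max 14) hi=[42] (size 1, min 42) -> median=28
Step 3: insert 30 -> lo=[14, 30] (size 2, max 30) hi=[42] (size 1, min 42) -> median=30
Step 4: insert 28 -> lo=[14, 28] (size 2, max 28) hi=[30, 42] (size 2, min 30) -> median=29
Step 5: insert 38 -> lo=[14, 28, 30] (size 3, max 30) hi=[38, 42] (size 2, min 38) -> median=30
Step 6: insert 49 -> lo=[14, 28, 30] (size 3, max 30) hi=[38, 42, 49] (size 3, min 38) -> median=34
Step 7: insert 26 -> lo=[14, 26, 28, 30] (size 4, max 30) hi=[38, 42, 49] (size 3, min 38) -> median=30
Step 8: insert 29 -> lo=[14, 26, 28, 29] (size 4, max 29) hi=[30, 38, 42, 49] (size 4, min 30) -> median=29.5
Step 9: insert 8 -> lo=[8, 14, 26, 28, 29] (size 5, max 29) hi=[30, 38, 42, 49] (size 4, min 30) -> median=29
Step 10: insert 40 -> lo=[8, 14, 26, 28, 29] (size 5, max 29) hi=[30, 38, 40, 42, 49] (size 5, min 30) -> median=29.5
Step 11: insert 40 -> lo=[8, 14, 26, 28, 29, 30] (size 6, max 30) hi=[38, 40, 40, 42, 49] (size 5, min 38) -> median=30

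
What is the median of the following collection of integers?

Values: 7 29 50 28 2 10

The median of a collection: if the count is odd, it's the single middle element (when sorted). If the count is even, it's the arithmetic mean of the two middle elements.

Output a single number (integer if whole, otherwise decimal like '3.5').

Step 1: insert 7 -> lo=[7] (size 1, max 7) hi=[] (size 0) -> median=7
Step 2: insert 29 -> lo=[7] (size 1, max 7) hi=[29] (size 1, min 29) -> median=18
Step 3: insert 50 -> lo=[7, 29] (size 2, max 29) hi=[50] (size 1, min 50) -> median=29
Step 4: insert 28 -> lo=[7, 28] (size 2, max 28) hi=[29, 50] (size 2, min 29) -> median=28.5
Step 5: insert 2 -> lo=[2, 7, 28] (size 3, max 28) hi=[29, 50] (size 2, min 29) -> median=28
Step 6: insert 10 -> lo=[2, 7, 10] (size 3, max 10) hi=[28, 29, 50] (size 3, min 28) -> median=19

Answer: 19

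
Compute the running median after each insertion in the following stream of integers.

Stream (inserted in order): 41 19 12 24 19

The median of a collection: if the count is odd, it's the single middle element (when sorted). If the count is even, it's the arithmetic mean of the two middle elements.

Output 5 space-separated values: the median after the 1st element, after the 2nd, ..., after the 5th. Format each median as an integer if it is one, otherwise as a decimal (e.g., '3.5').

Answer: 41 30 19 21.5 19

Derivation:
Step 1: insert 41 -> lo=[41] (size 1, max 41) hi=[] (size 0) -> median=41
Step 2: insert 19 -> lo=[19] (size 1, max 19) hi=[41] (size 1, min 41) -> median=30
Step 3: insert 12 -> lo=[12, 19] (size 2, max 19) hi=[41] (size 1, min 41) -> median=19
Step 4: insert 24 -> lo=[12, 19] (size 2, max 19) hi=[24, 41] (size 2, min 24) -> median=21.5
Step 5: insert 19 -> lo=[12, 19, 19] (size 3, max 19) hi=[24, 41] (size 2, min 24) -> median=19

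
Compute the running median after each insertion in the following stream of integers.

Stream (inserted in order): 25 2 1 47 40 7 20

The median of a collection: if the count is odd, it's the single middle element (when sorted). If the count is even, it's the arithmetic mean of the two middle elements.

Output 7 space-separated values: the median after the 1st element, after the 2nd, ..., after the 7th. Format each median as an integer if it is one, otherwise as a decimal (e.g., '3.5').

Answer: 25 13.5 2 13.5 25 16 20

Derivation:
Step 1: insert 25 -> lo=[25] (size 1, max 25) hi=[] (size 0) -> median=25
Step 2: insert 2 -> lo=[2] (size 1, max 2) hi=[25] (size 1, min 25) -> median=13.5
Step 3: insert 1 -> lo=[1, 2] (size 2, max 2) hi=[25] (size 1, min 25) -> median=2
Step 4: insert 47 -> lo=[1, 2] (size 2, max 2) hi=[25, 47] (size 2, min 25) -> median=13.5
Step 5: insert 40 -> lo=[1, 2, 25] (size 3, max 25) hi=[40, 47] (size 2, min 40) -> median=25
Step 6: insert 7 -> lo=[1, 2, 7] (size 3, max 7) hi=[25, 40, 47] (size 3, min 25) -> median=16
Step 7: insert 20 -> lo=[1, 2, 7, 20] (size 4, max 20) hi=[25, 40, 47] (size 3, min 25) -> median=20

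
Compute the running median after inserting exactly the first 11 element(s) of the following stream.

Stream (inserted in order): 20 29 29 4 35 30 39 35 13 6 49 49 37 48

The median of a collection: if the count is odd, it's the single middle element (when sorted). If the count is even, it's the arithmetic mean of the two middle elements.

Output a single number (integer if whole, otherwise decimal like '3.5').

Step 1: insert 20 -> lo=[20] (size 1, max 20) hi=[] (size 0) -> median=20
Step 2: insert 29 -> lo=[20] (size 1, max 20) hi=[29] (size 1, min 29) -> median=24.5
Step 3: insert 29 -> lo=[20, 29] (size 2, max 29) hi=[29] (size 1, min 29) -> median=29
Step 4: insert 4 -> lo=[4, 20] (size 2, max 20) hi=[29, 29] (size 2, min 29) -> median=24.5
Step 5: insert 35 -> lo=[4, 20, 29] (size 3, max 29) hi=[29, 35] (size 2, min 29) -> median=29
Step 6: insert 30 -> lo=[4, 20, 29] (size 3, max 29) hi=[29, 30, 35] (size 3, min 29) -> median=29
Step 7: insert 39 -> lo=[4, 20, 29, 29] (size 4, max 29) hi=[30, 35, 39] (size 3, min 30) -> median=29
Step 8: insert 35 -> lo=[4, 20, 29, 29] (size 4, max 29) hi=[30, 35, 35, 39] (size 4, min 30) -> median=29.5
Step 9: insert 13 -> lo=[4, 13, 20, 29, 29] (size 5, max 29) hi=[30, 35, 35, 39] (size 4, min 30) -> median=29
Step 10: insert 6 -> lo=[4, 6, 13, 20, 29] (size 5, max 29) hi=[29, 30, 35, 35, 39] (size 5, min 29) -> median=29
Step 11: insert 49 -> lo=[4, 6, 13, 20, 29, 29] (size 6, max 29) hi=[30, 35, 35, 39, 49] (size 5, min 30) -> median=29

Answer: 29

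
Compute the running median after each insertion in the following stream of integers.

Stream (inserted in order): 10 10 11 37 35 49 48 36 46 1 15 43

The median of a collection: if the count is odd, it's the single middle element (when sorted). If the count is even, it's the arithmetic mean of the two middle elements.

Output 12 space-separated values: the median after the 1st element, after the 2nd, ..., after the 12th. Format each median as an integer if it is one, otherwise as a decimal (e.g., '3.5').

Answer: 10 10 10 10.5 11 23 35 35.5 36 35.5 35 35.5

Derivation:
Step 1: insert 10 -> lo=[10] (size 1, max 10) hi=[] (size 0) -> median=10
Step 2: insert 10 -> lo=[10] (size 1, max 10) hi=[10] (size 1, min 10) -> median=10
Step 3: insert 11 -> lo=[10, 10] (size 2, max 10) hi=[11] (size 1, min 11) -> median=10
Step 4: insert 37 -> lo=[10, 10] (size 2, max 10) hi=[11, 37] (size 2, min 11) -> median=10.5
Step 5: insert 35 -> lo=[10, 10, 11] (size 3, max 11) hi=[35, 37] (size 2, min 35) -> median=11
Step 6: insert 49 -> lo=[10, 10, 11] (size 3, max 11) hi=[35, 37, 49] (size 3, min 35) -> median=23
Step 7: insert 48 -> lo=[10, 10, 11, 35] (size 4, max 35) hi=[37, 48, 49] (size 3, min 37) -> median=35
Step 8: insert 36 -> lo=[10, 10, 11, 35] (size 4, max 35) hi=[36, 37, 48, 49] (size 4, min 36) -> median=35.5
Step 9: insert 46 -> lo=[10, 10, 11, 35, 36] (size 5, max 36) hi=[37, 46, 48, 49] (size 4, min 37) -> median=36
Step 10: insert 1 -> lo=[1, 10, 10, 11, 35] (size 5, max 35) hi=[36, 37, 46, 48, 49] (size 5, min 36) -> median=35.5
Step 11: insert 15 -> lo=[1, 10, 10, 11, 15, 35] (size 6, max 35) hi=[36, 37, 46, 48, 49] (size 5, min 36) -> median=35
Step 12: insert 43 -> lo=[1, 10, 10, 11, 15, 35] (size 6, max 35) hi=[36, 37, 43, 46, 48, 49] (size 6, min 36) -> median=35.5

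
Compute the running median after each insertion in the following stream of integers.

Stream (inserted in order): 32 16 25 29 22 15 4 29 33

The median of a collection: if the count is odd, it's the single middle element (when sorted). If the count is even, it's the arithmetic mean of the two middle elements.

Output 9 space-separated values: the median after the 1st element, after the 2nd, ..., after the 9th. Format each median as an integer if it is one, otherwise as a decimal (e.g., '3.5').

Step 1: insert 32 -> lo=[32] (size 1, max 32) hi=[] (size 0) -> median=32
Step 2: insert 16 -> lo=[16] (size 1, max 16) hi=[32] (size 1, min 32) -> median=24
Step 3: insert 25 -> lo=[16, 25] (size 2, max 25) hi=[32] (size 1, min 32) -> median=25
Step 4: insert 29 -> lo=[16, 25] (size 2, max 25) hi=[29, 32] (size 2, min 29) -> median=27
Step 5: insert 22 -> lo=[16, 22, 25] (size 3, max 25) hi=[29, 32] (size 2, min 29) -> median=25
Step 6: insert 15 -> lo=[15, 16, 22] (size 3, max 22) hi=[25, 29, 32] (size 3, min 25) -> median=23.5
Step 7: insert 4 -> lo=[4, 15, 16, 22] (size 4, max 22) hi=[25, 29, 32] (size 3, min 25) -> median=22
Step 8: insert 29 -> lo=[4, 15, 16, 22] (size 4, max 22) hi=[25, 29, 29, 32] (size 4, min 25) -> median=23.5
Step 9: insert 33 -> lo=[4, 15, 16, 22, 25] (size 5, max 25) hi=[29, 29, 32, 33] (size 4, min 29) -> median=25

Answer: 32 24 25 27 25 23.5 22 23.5 25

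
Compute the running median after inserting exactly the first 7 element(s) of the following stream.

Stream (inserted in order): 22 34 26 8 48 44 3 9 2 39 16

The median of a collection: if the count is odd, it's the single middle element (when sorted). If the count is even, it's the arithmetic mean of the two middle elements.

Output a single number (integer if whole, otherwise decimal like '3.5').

Step 1: insert 22 -> lo=[22] (size 1, max 22) hi=[] (size 0) -> median=22
Step 2: insert 34 -> lo=[22] (size 1, max 22) hi=[34] (size 1, min 34) -> median=28
Step 3: insert 26 -> lo=[22, 26] (size 2, max 26) hi=[34] (size 1, min 34) -> median=26
Step 4: insert 8 -> lo=[8, 22] (size 2, max 22) hi=[26, 34] (size 2, min 26) -> median=24
Step 5: insert 48 -> lo=[8, 22, 26] (size 3, max 26) hi=[34, 48] (size 2, min 34) -> median=26
Step 6: insert 44 -> lo=[8, 22, 26] (size 3, max 26) hi=[34, 44, 48] (size 3, min 34) -> median=30
Step 7: insert 3 -> lo=[3, 8, 22, 26] (size 4, max 26) hi=[34, 44, 48] (size 3, min 34) -> median=26

Answer: 26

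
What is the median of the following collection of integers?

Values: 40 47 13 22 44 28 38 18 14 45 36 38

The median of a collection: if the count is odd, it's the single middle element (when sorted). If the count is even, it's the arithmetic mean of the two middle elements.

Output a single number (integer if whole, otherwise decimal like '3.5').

Answer: 37

Derivation:
Step 1: insert 40 -> lo=[40] (size 1, max 40) hi=[] (size 0) -> median=40
Step 2: insert 47 -> lo=[40] (size 1, max 40) hi=[47] (size 1, min 47) -> median=43.5
Step 3: insert 13 -> lo=[13, 40] (size 2, max 40) hi=[47] (size 1, min 47) -> median=40
Step 4: insert 22 -> lo=[13, 22] (size 2, max 22) hi=[40, 47] (size 2, min 40) -> median=31
Step 5: insert 44 -> lo=[13, 22, 40] (size 3, max 40) hi=[44, 47] (size 2, min 44) -> median=40
Step 6: insert 28 -> lo=[13, 22, 28] (size 3, max 28) hi=[40, 44, 47] (size 3, min 40) -> median=34
Step 7: insert 38 -> lo=[13, 22, 28, 38] (size 4, max 38) hi=[40, 44, 47] (size 3, min 40) -> median=38
Step 8: insert 18 -> lo=[13, 18, 22, 28] (size 4, max 28) hi=[38, 40, 44, 47] (size 4, min 38) -> median=33
Step 9: insert 14 -> lo=[13, 14, 18, 22, 28] (size 5, max 28) hi=[38, 40, 44, 47] (size 4, min 38) -> median=28
Step 10: insert 45 -> lo=[13, 14, 18, 22, 28] (size 5, max 28) hi=[38, 40, 44, 45, 47] (size 5, min 38) -> median=33
Step 11: insert 36 -> lo=[13, 14, 18, 22, 28, 36] (size 6, max 36) hi=[38, 40, 44, 45, 47] (size 5, min 38) -> median=36
Step 12: insert 38 -> lo=[13, 14, 18, 22, 28, 36] (size 6, max 36) hi=[38, 38, 40, 44, 45, 47] (size 6, min 38) -> median=37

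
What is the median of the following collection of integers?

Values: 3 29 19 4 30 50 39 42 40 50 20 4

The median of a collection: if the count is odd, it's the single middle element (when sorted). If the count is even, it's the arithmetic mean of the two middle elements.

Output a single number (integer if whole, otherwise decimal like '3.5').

Answer: 29.5

Derivation:
Step 1: insert 3 -> lo=[3] (size 1, max 3) hi=[] (size 0) -> median=3
Step 2: insert 29 -> lo=[3] (size 1, max 3) hi=[29] (size 1, min 29) -> median=16
Step 3: insert 19 -> lo=[3, 19] (size 2, max 19) hi=[29] (size 1, min 29) -> median=19
Step 4: insert 4 -> lo=[3, 4] (size 2, max 4) hi=[19, 29] (size 2, min 19) -> median=11.5
Step 5: insert 30 -> lo=[3, 4, 19] (size 3, max 19) hi=[29, 30] (size 2, min 29) -> median=19
Step 6: insert 50 -> lo=[3, 4, 19] (size 3, max 19) hi=[29, 30, 50] (size 3, min 29) -> median=24
Step 7: insert 39 -> lo=[3, 4, 19, 29] (size 4, max 29) hi=[30, 39, 50] (size 3, min 30) -> median=29
Step 8: insert 42 -> lo=[3, 4, 19, 29] (size 4, max 29) hi=[30, 39, 42, 50] (size 4, min 30) -> median=29.5
Step 9: insert 40 -> lo=[3, 4, 19, 29, 30] (size 5, max 30) hi=[39, 40, 42, 50] (size 4, min 39) -> median=30
Step 10: insert 50 -> lo=[3, 4, 19, 29, 30] (size 5, max 30) hi=[39, 40, 42, 50, 50] (size 5, min 39) -> median=34.5
Step 11: insert 20 -> lo=[3, 4, 19, 20, 29, 30] (size 6, max 30) hi=[39, 40, 42, 50, 50] (size 5, min 39) -> median=30
Step 12: insert 4 -> lo=[3, 4, 4, 19, 20, 29] (size 6, max 29) hi=[30, 39, 40, 42, 50, 50] (size 6, min 30) -> median=29.5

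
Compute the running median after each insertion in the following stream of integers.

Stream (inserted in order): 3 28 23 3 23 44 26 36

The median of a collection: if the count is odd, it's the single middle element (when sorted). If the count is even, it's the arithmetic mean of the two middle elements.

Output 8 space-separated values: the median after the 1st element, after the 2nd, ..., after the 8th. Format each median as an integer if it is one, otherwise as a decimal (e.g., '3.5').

Step 1: insert 3 -> lo=[3] (size 1, max 3) hi=[] (size 0) -> median=3
Step 2: insert 28 -> lo=[3] (size 1, max 3) hi=[28] (size 1, min 28) -> median=15.5
Step 3: insert 23 -> lo=[3, 23] (size 2, max 23) hi=[28] (size 1, min 28) -> median=23
Step 4: insert 3 -> lo=[3, 3] (size 2, max 3) hi=[23, 28] (size 2, min 23) -> median=13
Step 5: insert 23 -> lo=[3, 3, 23] (size 3, max 23) hi=[23, 28] (size 2, min 23) -> median=23
Step 6: insert 44 -> lo=[3, 3, 23] (size 3, max 23) hi=[23, 28, 44] (size 3, min 23) -> median=23
Step 7: insert 26 -> lo=[3, 3, 23, 23] (size 4, max 23) hi=[26, 28, 44] (size 3, min 26) -> median=23
Step 8: insert 36 -> lo=[3, 3, 23, 23] (size 4, max 23) hi=[26, 28, 36, 44] (size 4, min 26) -> median=24.5

Answer: 3 15.5 23 13 23 23 23 24.5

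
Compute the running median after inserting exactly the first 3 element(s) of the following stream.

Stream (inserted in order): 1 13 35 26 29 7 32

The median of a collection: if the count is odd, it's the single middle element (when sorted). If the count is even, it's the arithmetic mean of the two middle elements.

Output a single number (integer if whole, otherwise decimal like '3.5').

Step 1: insert 1 -> lo=[1] (size 1, max 1) hi=[] (size 0) -> median=1
Step 2: insert 13 -> lo=[1] (size 1, max 1) hi=[13] (size 1, min 13) -> median=7
Step 3: insert 35 -> lo=[1, 13] (size 2, max 13) hi=[35] (size 1, min 35) -> median=13

Answer: 13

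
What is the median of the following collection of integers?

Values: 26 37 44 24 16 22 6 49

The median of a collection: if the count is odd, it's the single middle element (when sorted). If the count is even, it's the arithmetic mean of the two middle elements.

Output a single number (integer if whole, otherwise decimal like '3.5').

Step 1: insert 26 -> lo=[26] (size 1, max 26) hi=[] (size 0) -> median=26
Step 2: insert 37 -> lo=[26] (size 1, max 26) hi=[37] (size 1, min 37) -> median=31.5
Step 3: insert 44 -> lo=[26, 37] (size 2, max 37) hi=[44] (size 1, min 44) -> median=37
Step 4: insert 24 -> lo=[24, 26] (size 2, max 26) hi=[37, 44] (size 2, min 37) -> median=31.5
Step 5: insert 16 -> lo=[16, 24, 26] (size 3, max 26) hi=[37, 44] (size 2, min 37) -> median=26
Step 6: insert 22 -> lo=[16, 22, 24] (size 3, max 24) hi=[26, 37, 44] (size 3, min 26) -> median=25
Step 7: insert 6 -> lo=[6, 16, 22, 24] (size 4, max 24) hi=[26, 37, 44] (size 3, min 26) -> median=24
Step 8: insert 49 -> lo=[6, 16, 22, 24] (size 4, max 24) hi=[26, 37, 44, 49] (size 4, min 26) -> median=25

Answer: 25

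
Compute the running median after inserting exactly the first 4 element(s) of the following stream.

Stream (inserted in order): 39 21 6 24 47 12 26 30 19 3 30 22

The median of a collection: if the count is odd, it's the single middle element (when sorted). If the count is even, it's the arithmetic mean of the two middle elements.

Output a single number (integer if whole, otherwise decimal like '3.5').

Answer: 22.5

Derivation:
Step 1: insert 39 -> lo=[39] (size 1, max 39) hi=[] (size 0) -> median=39
Step 2: insert 21 -> lo=[21] (size 1, max 21) hi=[39] (size 1, min 39) -> median=30
Step 3: insert 6 -> lo=[6, 21] (size 2, max 21) hi=[39] (size 1, min 39) -> median=21
Step 4: insert 24 -> lo=[6, 21] (size 2, max 21) hi=[24, 39] (size 2, min 24) -> median=22.5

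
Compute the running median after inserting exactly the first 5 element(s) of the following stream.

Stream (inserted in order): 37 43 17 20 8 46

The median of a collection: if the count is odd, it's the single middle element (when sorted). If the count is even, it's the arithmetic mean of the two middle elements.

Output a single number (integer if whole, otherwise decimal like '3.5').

Step 1: insert 37 -> lo=[37] (size 1, max 37) hi=[] (size 0) -> median=37
Step 2: insert 43 -> lo=[37] (size 1, max 37) hi=[43] (size 1, min 43) -> median=40
Step 3: insert 17 -> lo=[17, 37] (size 2, max 37) hi=[43] (size 1, min 43) -> median=37
Step 4: insert 20 -> lo=[17, 20] (size 2, max 20) hi=[37, 43] (size 2, min 37) -> median=28.5
Step 5: insert 8 -> lo=[8, 17, 20] (size 3, max 20) hi=[37, 43] (size 2, min 37) -> median=20

Answer: 20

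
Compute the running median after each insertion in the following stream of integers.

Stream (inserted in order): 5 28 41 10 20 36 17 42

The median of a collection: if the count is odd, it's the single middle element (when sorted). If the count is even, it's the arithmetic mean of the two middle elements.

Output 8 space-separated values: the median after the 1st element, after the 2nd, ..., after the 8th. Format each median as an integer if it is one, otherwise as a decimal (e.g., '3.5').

Step 1: insert 5 -> lo=[5] (size 1, max 5) hi=[] (size 0) -> median=5
Step 2: insert 28 -> lo=[5] (size 1, max 5) hi=[28] (size 1, min 28) -> median=16.5
Step 3: insert 41 -> lo=[5, 28] (size 2, max 28) hi=[41] (size 1, min 41) -> median=28
Step 4: insert 10 -> lo=[5, 10] (size 2, max 10) hi=[28, 41] (size 2, min 28) -> median=19
Step 5: insert 20 -> lo=[5, 10, 20] (size 3, max 20) hi=[28, 41] (size 2, min 28) -> median=20
Step 6: insert 36 -> lo=[5, 10, 20] (size 3, max 20) hi=[28, 36, 41] (size 3, min 28) -> median=24
Step 7: insert 17 -> lo=[5, 10, 17, 20] (size 4, max 20) hi=[28, 36, 41] (size 3, min 28) -> median=20
Step 8: insert 42 -> lo=[5, 10, 17, 20] (size 4, max 20) hi=[28, 36, 41, 42] (size 4, min 28) -> median=24

Answer: 5 16.5 28 19 20 24 20 24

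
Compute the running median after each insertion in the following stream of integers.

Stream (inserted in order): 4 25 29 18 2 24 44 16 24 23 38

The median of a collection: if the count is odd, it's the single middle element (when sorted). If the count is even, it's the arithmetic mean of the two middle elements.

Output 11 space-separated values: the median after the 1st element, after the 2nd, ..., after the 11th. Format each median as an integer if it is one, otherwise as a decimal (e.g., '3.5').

Step 1: insert 4 -> lo=[4] (size 1, max 4) hi=[] (size 0) -> median=4
Step 2: insert 25 -> lo=[4] (size 1, max 4) hi=[25] (size 1, min 25) -> median=14.5
Step 3: insert 29 -> lo=[4, 25] (size 2, max 25) hi=[29] (size 1, min 29) -> median=25
Step 4: insert 18 -> lo=[4, 18] (size 2, max 18) hi=[25, 29] (size 2, min 25) -> median=21.5
Step 5: insert 2 -> lo=[2, 4, 18] (size 3, max 18) hi=[25, 29] (size 2, min 25) -> median=18
Step 6: insert 24 -> lo=[2, 4, 18] (size 3, max 18) hi=[24, 25, 29] (size 3, min 24) -> median=21
Step 7: insert 44 -> lo=[2, 4, 18, 24] (size 4, max 24) hi=[25, 29, 44] (size 3, min 25) -> median=24
Step 8: insert 16 -> lo=[2, 4, 16, 18] (size 4, max 18) hi=[24, 25, 29, 44] (size 4, min 24) -> median=21
Step 9: insert 24 -> lo=[2, 4, 16, 18, 24] (size 5, max 24) hi=[24, 25, 29, 44] (size 4, min 24) -> median=24
Step 10: insert 23 -> lo=[2, 4, 16, 18, 23] (size 5, max 23) hi=[24, 24, 25, 29, 44] (size 5, min 24) -> median=23.5
Step 11: insert 38 -> lo=[2, 4, 16, 18, 23, 24] (size 6, max 24) hi=[24, 25, 29, 38, 44] (size 5, min 24) -> median=24

Answer: 4 14.5 25 21.5 18 21 24 21 24 23.5 24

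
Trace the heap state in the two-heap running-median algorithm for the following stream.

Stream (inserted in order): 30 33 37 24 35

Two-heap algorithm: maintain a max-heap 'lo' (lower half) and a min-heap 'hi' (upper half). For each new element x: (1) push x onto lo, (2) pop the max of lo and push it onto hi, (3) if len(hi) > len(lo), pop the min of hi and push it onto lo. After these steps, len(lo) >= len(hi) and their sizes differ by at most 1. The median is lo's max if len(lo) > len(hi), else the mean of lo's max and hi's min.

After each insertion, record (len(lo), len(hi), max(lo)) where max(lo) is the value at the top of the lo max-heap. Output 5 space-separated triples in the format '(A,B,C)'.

Answer: (1,0,30) (1,1,30) (2,1,33) (2,2,30) (3,2,33)

Derivation:
Step 1: insert 30 -> lo=[30] hi=[] -> (len(lo)=1, len(hi)=0, max(lo)=30)
Step 2: insert 33 -> lo=[30] hi=[33] -> (len(lo)=1, len(hi)=1, max(lo)=30)
Step 3: insert 37 -> lo=[30, 33] hi=[37] -> (len(lo)=2, len(hi)=1, max(lo)=33)
Step 4: insert 24 -> lo=[24, 30] hi=[33, 37] -> (len(lo)=2, len(hi)=2, max(lo)=30)
Step 5: insert 35 -> lo=[24, 30, 33] hi=[35, 37] -> (len(lo)=3, len(hi)=2, max(lo)=33)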